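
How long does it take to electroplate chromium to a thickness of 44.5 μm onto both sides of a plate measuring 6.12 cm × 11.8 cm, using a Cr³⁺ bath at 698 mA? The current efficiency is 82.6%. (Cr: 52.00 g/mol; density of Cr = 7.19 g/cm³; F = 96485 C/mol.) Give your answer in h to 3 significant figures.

12.4 h

Plated area = 2 × 6.12 × 11.8 = 144.4 cm²
Volume = 144.4 × 44.5×10⁻⁴ cm = 0.6426 cm³
m(Cr) = 0.6426 × 7.19 = 4.620 g
n(Cr) = 4.620 / 52.00 = 0.08885 mol; n(e⁻) = 3 × 0.08885 = 0.2666 mol
Q = 0.2666 × 96485 / 0.826 = 31140 C
t = 31140 / 0.698 = 44610 s = 12.4 h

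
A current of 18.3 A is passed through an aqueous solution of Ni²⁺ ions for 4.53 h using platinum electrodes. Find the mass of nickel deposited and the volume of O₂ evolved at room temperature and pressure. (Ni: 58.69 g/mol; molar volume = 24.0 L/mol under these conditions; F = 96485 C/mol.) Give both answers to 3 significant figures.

90.8 g Ni; 18.6 L O₂

Q = 18.3 × 16308 = 2.984×10^5 C; n(e⁻) = 2.984×10^5 / 96485 = 3.093 mol
Cathode: Ni²⁺ + 2e⁻ → Ni → n(Ni) = 3.093/2 = 1.547 mol → 90.8 g
Anode: 2H₂O → O₂ + 4H⁺ + 4e⁻ → n(O₂) = 3.093/4 = 0.7733 mol → 18.6 L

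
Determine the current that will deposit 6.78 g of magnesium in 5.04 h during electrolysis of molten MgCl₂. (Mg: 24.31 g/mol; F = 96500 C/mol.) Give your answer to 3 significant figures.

n(Mg) = 6.78 / 24.31 = 0.2789 mol
Mg²⁺ + 2e⁻ → Mg, so n(e⁻) = 2 × 0.2789 = 0.5578 mol
Q = 0.5578 × 96500 = 53830 C
I = Q / t = 53830 / 18144 s = 2.97 A

2.97 A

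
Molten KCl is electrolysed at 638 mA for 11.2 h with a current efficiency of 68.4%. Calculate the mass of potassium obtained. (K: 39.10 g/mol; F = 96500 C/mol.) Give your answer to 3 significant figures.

Q = 0.638 × 40320 = 25720 C
n(e⁻) = 25720 / 96500 = 0.2665 mol
K⁺ + e⁻ → K, so theoretical m(K) = 0.2665 × 39.10 = 10.42 g
Actual mass = 68.4% × 10.42 = 7.13 g

7.13 g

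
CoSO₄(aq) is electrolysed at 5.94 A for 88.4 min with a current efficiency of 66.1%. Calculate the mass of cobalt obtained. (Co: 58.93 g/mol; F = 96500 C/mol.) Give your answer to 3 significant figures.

6.36 g

Q = 5.94 × 5304 = 31510 C
n(e⁻) = 31510 / 96500 = 0.3265 mol
Co²⁺ + 2e⁻ → Co, so theoretical m(Co) = 0.1633 × 58.93 = 9.623 g
Actual mass = 66.1% × 9.623 = 6.36 g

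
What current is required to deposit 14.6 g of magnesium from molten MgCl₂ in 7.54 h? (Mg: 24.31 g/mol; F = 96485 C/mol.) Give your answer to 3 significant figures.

n(Mg) = 14.6 / 24.31 = 0.6006 mol
Mg²⁺ + 2e⁻ → Mg, so n(e⁻) = 2 × 0.6006 = 1.201 mol
Q = 1.201 × 96485 = 1.159×10^5 C
I = Q / t = 1.159×10^5 / 27144 s = 4.27 A

4.27 A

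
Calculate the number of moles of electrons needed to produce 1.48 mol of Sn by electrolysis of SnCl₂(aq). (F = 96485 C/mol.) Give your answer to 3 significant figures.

Sn²⁺ + 2e⁻ → Sn, so n(e⁻) = 2 × 1.48 = 2.960 mol

2.96 mol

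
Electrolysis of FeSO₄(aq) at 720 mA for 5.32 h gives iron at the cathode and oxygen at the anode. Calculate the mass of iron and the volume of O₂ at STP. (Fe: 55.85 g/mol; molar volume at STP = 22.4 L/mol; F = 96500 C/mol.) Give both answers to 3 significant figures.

Q = 0.720 × 19152 = 13790 C; n(e⁻) = 13790 / 96500 = 0.1429 mol
Cathode: Fe²⁺ + 2e⁻ → Fe → n(Fe) = 0.1429/2 = 0.07145 mol → 3.99 g
Anode: 2H₂O → O₂ + 4H⁺ + 4e⁻ → n(O₂) = 0.1429/4 = 0.03573 mol → 0.800 L

3.99 g Fe; 0.800 L O₂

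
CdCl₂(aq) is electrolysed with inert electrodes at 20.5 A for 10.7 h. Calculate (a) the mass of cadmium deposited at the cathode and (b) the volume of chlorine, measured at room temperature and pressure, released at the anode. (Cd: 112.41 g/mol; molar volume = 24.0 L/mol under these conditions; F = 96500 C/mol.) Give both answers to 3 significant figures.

Q = 20.5 × 38520 = 7.897×10^5 C; n(e⁻) = 7.897×10^5 / 96500 = 8.183 mol
Cathode: Cd²⁺ + 2e⁻ → Cd → n(Cd) = 8.183/2 = 4.092 mol → 460 g
Anode: 2Cl⁻ → Cl₂ + 2e⁻ → n(Cl₂) = 8.183/2 = 4.092 mol → 98.2 L

460 g Cd; 98.2 L Cl₂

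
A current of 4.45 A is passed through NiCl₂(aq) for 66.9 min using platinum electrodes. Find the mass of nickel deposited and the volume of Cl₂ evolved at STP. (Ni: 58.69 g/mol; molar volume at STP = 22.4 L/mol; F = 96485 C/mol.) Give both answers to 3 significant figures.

Q = 4.45 × 4014 = 17860 C; n(e⁻) = 17860 / 96485 = 0.1851 mol
Cathode: Ni²⁺ + 2e⁻ → Ni → n(Ni) = 0.1851/2 = 0.09255 mol → 5.43 g
Anode: 2Cl⁻ → Cl₂ + 2e⁻ → n(Cl₂) = 0.1851/2 = 0.09255 mol → 2.07 L

5.43 g Ni; 2.07 L Cl₂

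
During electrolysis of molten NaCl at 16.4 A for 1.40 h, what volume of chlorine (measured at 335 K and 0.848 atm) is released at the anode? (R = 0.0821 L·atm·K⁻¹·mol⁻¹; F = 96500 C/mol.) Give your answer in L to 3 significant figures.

Q = It = 16.4 × 5040 = 82660 C
Moles of electrons = 82660 / 96500 = 0.8566 mol
2Cl⁻ → Cl₂ + 2e⁻, so n(Cl₂) = 0.8566 / 2 = 0.4283 mol
V = nRT/P = 0.4283 × 0.0821 × 335 / 0.848 = 13.89 L

13.9 L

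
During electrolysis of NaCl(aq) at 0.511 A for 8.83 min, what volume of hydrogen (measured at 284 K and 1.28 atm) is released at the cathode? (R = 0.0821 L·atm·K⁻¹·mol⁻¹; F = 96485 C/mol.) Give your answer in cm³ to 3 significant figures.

25.6 cm³

Q = It = 0.511 × 529.8 = 270.7 C
n(e⁻) = 270.7 / 96485 = 0.002806 mol
2H⁺ + 2e⁻ → H₂, so n(H₂) = 0.002806 / 2 = 0.001403 mol
V = nRT/P = 0.001403 × 0.0821 × 284 / 1.28 = 0.02556 L
= 25.6 cm³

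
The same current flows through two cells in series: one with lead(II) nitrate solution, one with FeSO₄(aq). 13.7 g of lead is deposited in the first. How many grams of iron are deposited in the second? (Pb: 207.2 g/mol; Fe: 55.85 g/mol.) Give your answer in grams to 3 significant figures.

n(Pb) = 13.7 / 207.2 = 0.06612 mol
Pb²⁺ + 2e⁻ → Pb, so n(e⁻) = 2 × 0.06612 = 0.1322 mol
Same current for the same time ⇒ same n(e⁻) = 0.1322 mol in both cells.
Fe²⁺ + 2e⁻ → Fe, so n(Fe) = 0.1322 / 2 = 0.06610 mol
m(Fe) = 0.06610 × 55.85 = 3.69 g

3.69 g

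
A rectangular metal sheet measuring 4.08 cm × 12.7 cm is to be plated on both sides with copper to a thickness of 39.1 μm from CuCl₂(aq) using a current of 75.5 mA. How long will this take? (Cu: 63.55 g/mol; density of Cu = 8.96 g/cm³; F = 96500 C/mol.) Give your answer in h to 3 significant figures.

Plated area = 2 × 4.08 × 12.7 = 103.6 cm²
Volume = 103.6 × 39.1×10⁻⁴ cm = 0.4051 cm³
m(Cu) = 0.4051 × 8.96 = 3.630 g
n(Cu) = 3.630 / 63.55 = 0.05712 mol; n(e⁻) = 2 × 0.05712 = 0.1142 mol
Q = 0.1142 × 96500 = 11020 C
t = 11020 / 0.0755 = 1.460×10^5 s = 40.6 h

40.6 h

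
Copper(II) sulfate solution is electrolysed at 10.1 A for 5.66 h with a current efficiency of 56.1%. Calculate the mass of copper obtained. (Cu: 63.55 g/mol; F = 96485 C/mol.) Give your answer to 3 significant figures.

Q = 10.1 × 20376 = 2.058×10^5 C
n(e⁻) = 2.058×10^5 / 96485 = 2.133 mol
Cu²⁺ + 2e⁻ → Cu, so theoretical m(Cu) = 1.067 × 63.55 = 67.81 g
Actual mass = 56.1% × 67.81 = 38.0 g

38.0 g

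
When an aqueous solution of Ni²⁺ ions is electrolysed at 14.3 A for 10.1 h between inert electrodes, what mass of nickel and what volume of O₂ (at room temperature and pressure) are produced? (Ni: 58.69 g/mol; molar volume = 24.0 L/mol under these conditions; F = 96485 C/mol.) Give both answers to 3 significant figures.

158 g Ni; 32.3 L O₂

Q = 14.3 × 36360 = 5.199×10^5 C; n(e⁻) = 5.199×10^5 / 96485 = 5.388 mol
Cathode: Ni²⁺ + 2e⁻ → Ni → n(Ni) = 5.388/2 = 2.694 mol → 158 g
Anode: 2H₂O → O₂ + 4H⁺ + 4e⁻ → n(O₂) = 5.388/4 = 1.347 mol → 32.3 L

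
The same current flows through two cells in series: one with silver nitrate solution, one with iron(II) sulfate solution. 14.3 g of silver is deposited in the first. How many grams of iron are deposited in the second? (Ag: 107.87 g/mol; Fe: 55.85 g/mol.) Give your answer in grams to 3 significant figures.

3.70 g

n(Ag) = 14.3 / 107.87 = 0.1326 mol
Ag⁺ + e⁻ → Ag, so n(e⁻) = 0.1326 mol
The cells are in series, so the same charge (and hence the same n(e⁻) = 0.1326 mol) passes through both.
Fe²⁺ + 2e⁻ → Fe, so n(Fe) = 0.1326 / 2 = 0.06630 mol
m(Fe) = 0.06630 × 55.85 = 3.70 g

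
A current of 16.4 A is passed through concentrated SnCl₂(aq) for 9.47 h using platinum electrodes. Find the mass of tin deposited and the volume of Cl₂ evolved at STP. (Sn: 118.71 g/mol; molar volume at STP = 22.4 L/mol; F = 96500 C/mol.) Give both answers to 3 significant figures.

Q = 16.4 × 34092 = 5.591×10^5 C; n(e⁻) = 5.591×10^5 / 96500 = 5.794 mol
Cathode: Sn²⁺ + 2e⁻ → Sn → n(Sn) = 5.794/2 = 2.897 mol → 344 g
Anode: 2Cl⁻ → Cl₂ + 2e⁻ → n(Cl₂) = 5.794/2 = 2.897 mol → 64.9 L

344 g Sn; 64.9 L Cl₂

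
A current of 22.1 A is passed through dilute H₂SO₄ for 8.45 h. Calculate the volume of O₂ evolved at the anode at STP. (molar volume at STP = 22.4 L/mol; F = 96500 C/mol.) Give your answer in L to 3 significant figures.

Q = 22.1 A × 30420 s = 6.723×10^5 C
n(e⁻) = 6.723×10^5 / 96500 = 6.967 mol
2H₂O → O₂ + 4H⁺ + 4e⁻, so n(O₂) = 6.967 / 4 = 1.742 mol
V = 1.742 × 22.4 = 39.02 L

39.0 L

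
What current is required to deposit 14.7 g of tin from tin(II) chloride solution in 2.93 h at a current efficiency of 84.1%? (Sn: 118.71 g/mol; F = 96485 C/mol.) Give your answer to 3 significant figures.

2.69 A

n(Sn) = 14.7 / 118.71 = 0.1238 mol
Sn²⁺ + 2e⁻ → Sn, so n(e⁻) = 2 × 0.1238 = 0.2476 mol
Q = 0.2476 × 96485 / 0.841 = 28410 C
I = Q / t = 28410 / 10548 s = 2.69 A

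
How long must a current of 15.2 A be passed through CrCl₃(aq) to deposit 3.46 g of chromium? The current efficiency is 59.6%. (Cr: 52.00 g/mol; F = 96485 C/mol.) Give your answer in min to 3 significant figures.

35.4 min

n(Cr) = 3.46 / 52.00 = 0.06654 mol
Cr³⁺ + 3e⁻ → Cr, so n(e⁻) = 3 × 0.06654 = 0.1996 mol
Q = 0.1996 × 96485 / 0.596 = 32310 C
t = Q / I = 32310 / 15.2 = 2126 s = 35.4 min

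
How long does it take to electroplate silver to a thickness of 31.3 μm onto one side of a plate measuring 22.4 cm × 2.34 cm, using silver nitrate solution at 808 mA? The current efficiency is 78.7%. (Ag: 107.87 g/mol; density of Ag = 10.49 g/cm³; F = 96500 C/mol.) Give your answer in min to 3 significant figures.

Plated area = 22.4 × 2.34 = 52.42 cm²
Volume = 52.42 × 31.3×10⁻⁴ cm = 0.1641 cm³
m(Ag) = 0.1641 × 10.49 = 1.721 g
n(Ag) = 1.721 / 107.87 = 0.01595 mol; n(e⁻) = 0.01595 mol
Q = 0.01595 × 96500 / 0.787 = 1956 C
t = 1956 / 0.808 = 2421 s = 40.4 min

40.4 min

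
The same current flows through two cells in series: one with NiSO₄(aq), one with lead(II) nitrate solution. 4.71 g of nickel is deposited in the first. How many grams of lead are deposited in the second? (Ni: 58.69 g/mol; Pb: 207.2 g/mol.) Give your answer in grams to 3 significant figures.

n(Ni) = 4.71 / 58.69 = 0.08025 mol
Ni²⁺ + 2e⁻ → Ni, so n(e⁻) = 2 × 0.08025 = 0.1605 mol
Since the cells are in series, n(e⁻) in the Pb cell is also 0.1605 mol.
Pb²⁺ + 2e⁻ → Pb, so n(Pb) = 0.1605 / 2 = 0.08025 mol
m(Pb) = 0.08025 × 207.2 = 16.6 g

16.6 g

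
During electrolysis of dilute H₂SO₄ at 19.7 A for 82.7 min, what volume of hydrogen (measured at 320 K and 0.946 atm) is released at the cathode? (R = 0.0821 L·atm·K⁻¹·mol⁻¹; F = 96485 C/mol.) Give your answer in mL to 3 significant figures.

Charge passed = 19.7 × 4962 = 97750 C
Moles of electrons = 97750 / 96485 = 1.013 mol
2H⁺ + 2e⁻ → H₂, so n(H₂) = 1.013 / 2 = 0.5065 mol
V = nRT/P = 0.5065 × 0.0821 × 320 / 0.946 = 14.07 L
= 14100 mL

14100 mL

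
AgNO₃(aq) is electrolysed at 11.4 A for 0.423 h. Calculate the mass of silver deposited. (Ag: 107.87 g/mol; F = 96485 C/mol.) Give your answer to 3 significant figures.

Q = 11.4 A × 1522.8 s = 17360 C
n(e⁻) = 17360 / 96485 = 0.1799 mol
Ag⁺ + e⁻ → Ag, so n(Ag) = 0.1799 mol
m = 0.1799 × 107.87 = 19.4 g

19.4 g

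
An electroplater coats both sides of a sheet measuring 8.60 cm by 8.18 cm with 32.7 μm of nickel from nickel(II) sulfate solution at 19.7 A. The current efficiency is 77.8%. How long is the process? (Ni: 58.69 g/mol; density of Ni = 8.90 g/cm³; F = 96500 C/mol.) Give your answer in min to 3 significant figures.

14.6 min

Plated area = 2 × 8.60 × 8.18 = 140.7 cm²
Volume = 140.7 × 32.7×10⁻⁴ cm = 0.4601 cm³
m(Ni) = 0.4601 × 8.90 = 4.095 g
n(Ni) = 4.095 / 58.69 = 0.06977 mol; n(e⁻) = 2 × 0.06977 = 0.1395 mol
Q = 0.1395 × 96500 / 0.778 = 17300 C
t = 17300 / 19.7 = 878.2 s = 14.6 min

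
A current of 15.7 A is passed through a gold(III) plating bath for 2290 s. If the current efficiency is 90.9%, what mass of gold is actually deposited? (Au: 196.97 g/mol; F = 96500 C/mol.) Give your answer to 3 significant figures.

Q = 15.7 × 2290 = 35950 C
n(e⁻) = 35950 / 96500 = 0.3725 mol
Au³⁺ + 3e⁻ → Au, so theoretical m(Au) = 0.1242 × 196.97 = 24.46 g
Actual mass = 90.9% × 24.46 = 22.2 g

22.2 g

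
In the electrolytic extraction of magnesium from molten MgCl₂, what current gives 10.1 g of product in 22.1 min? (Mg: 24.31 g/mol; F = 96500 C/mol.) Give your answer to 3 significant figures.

60.5 A

n(Mg) = 10.1 / 24.31 = 0.4155 mol
Mg²⁺ + 2e⁻ → Mg, so n(e⁻) = 2 × 0.4155 = 0.8310 mol
Q = 0.8310 × 96500 = 80190 C
I = Q / t = 80190 / 1326 s = 60.5 A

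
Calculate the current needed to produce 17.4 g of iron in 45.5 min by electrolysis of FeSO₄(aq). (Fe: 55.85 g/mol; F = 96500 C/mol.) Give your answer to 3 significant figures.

22.0 A

n(Fe) = 17.4 / 55.85 = 0.3115 mol
Fe²⁺ + 2e⁻ → Fe, so n(e⁻) = 2 × 0.3115 = 0.6230 mol
Q = 0.6230 × 96500 = 60120 C
I = Q / t = 60120 / 2730 s = 22.0 A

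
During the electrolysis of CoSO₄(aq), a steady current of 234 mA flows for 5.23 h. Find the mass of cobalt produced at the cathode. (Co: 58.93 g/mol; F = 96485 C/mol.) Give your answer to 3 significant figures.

Q = 0.234 A × 18828 s = 4406 C
n(e⁻) = 4406 / 96485 = 0.04567 mol
Co²⁺ + 2e⁻ → Co, so n(Co) = 0.04567 / 2 = 0.02284 mol
m = 0.02284 × 58.93 = 1.35 g

1.35 g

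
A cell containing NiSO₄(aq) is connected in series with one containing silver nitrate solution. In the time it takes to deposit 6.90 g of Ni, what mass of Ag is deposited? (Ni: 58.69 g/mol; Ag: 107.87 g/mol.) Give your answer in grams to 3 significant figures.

25.4 g

n(Ni) = 6.90 / 58.69 = 0.1176 mol
Ni²⁺ + 2e⁻ → Ni, so n(e⁻) = 2 × 0.1176 = 0.2352 mol
Same current for the same time ⇒ same n(e⁻) = 0.2352 mol in both cells.
Ag⁺ + e⁻ → Ag, so n(Ag) = 0.2352 mol
m(Ag) = 0.2352 × 107.87 = 25.4 g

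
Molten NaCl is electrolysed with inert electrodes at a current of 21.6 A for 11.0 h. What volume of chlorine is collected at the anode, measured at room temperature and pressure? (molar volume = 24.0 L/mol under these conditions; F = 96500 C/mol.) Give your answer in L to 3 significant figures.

106 L

Q = 21.6 A × 39600 s = 8.554×10^5 C
Moles of electrons = 8.554×10^5 / 96500 = 8.864 mol
2Cl⁻ → Cl₂ + 2e⁻, so n(Cl₂) = 8.864 / 2 = 4.432 mol
V = 4.432 × 24.0 = 106.4 L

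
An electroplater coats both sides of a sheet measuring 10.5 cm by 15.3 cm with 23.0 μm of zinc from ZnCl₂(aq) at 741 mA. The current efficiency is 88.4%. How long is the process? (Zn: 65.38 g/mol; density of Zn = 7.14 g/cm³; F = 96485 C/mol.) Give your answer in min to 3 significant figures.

396 min

Plated area = 2 × 10.5 × 15.3 = 321.3 cm²
Volume = 321.3 × 23.0×10⁻⁴ cm = 0.7390 cm³
m(Zn) = 0.7390 × 7.14 = 5.276 g
n(Zn) = 5.276 / 65.38 = 0.08070 mol; n(e⁻) = 2 × 0.08070 = 0.1614 mol
Q = 0.1614 × 96485 / 0.884 = 17620 C
t = 17620 / 0.741 = 23780 s = 396 min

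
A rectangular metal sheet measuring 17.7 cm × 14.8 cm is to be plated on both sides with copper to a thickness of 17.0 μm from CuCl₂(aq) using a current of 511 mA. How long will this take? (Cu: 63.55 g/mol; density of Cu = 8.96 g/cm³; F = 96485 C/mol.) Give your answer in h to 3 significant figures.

13.2 h

Plated area = 2 × 17.7 × 14.8 = 523.9 cm²
Volume = 523.9 × 17.0×10⁻⁴ cm = 0.8906 cm³
m(Cu) = 0.8906 × 8.96 = 7.980 g
n(Cu) = 7.980 / 63.55 = 0.1256 mol; n(e⁻) = 2 × 0.1256 = 0.2512 mol
Q = 0.2512 × 96485 = 24240 C
t = 24240 / 0.511 = 47440 s = 13.2 h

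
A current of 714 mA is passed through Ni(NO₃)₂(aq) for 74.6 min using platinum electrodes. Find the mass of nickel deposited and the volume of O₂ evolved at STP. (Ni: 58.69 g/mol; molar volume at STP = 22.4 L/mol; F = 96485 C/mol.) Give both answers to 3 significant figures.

Q = 0.714 × 4476 = 3196 C; n(e⁻) = 3196 / 96485 = 0.03312 mol
Cathode: Ni²⁺ + 2e⁻ → Ni → n(Ni) = 0.03312/2 = 0.01656 mol → 0.972 g
Anode: 2H₂O → O₂ + 4H⁺ + 4e⁻ → n(O₂) = 0.03312/4 = 0.008280 mol → 0.185 L

0.972 g Ni; 0.185 L O₂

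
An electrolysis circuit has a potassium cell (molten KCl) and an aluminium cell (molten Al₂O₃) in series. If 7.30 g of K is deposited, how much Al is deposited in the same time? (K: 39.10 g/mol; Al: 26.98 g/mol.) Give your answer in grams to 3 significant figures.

1.68 g

n(K) = 7.30 / 39.10 = 0.1867 mol
K⁺ + e⁻ → K, so n(e⁻) = 0.1867 mol
Since the cells are in series, n(e⁻) in the Al cell is also 0.1867 mol.
Al³⁺ + 3e⁻ → Al, so n(Al) = 0.1867 / 3 = 0.06223 mol
m(Al) = 0.06223 × 26.98 = 1.68 g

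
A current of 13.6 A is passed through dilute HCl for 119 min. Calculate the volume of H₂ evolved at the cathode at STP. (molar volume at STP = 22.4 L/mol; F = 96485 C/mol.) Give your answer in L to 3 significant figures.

Q = It = 13.6 × 7140 = 97100 C
n(e⁻) = Q/F = 97100/96485 = 1.006 mol
2H⁺ + 2e⁻ → H₂, so n(H₂) = 1.006 / 2 = 0.5030 mol
V = 0.5030 × 22.4 = 11.27 L

11.3 L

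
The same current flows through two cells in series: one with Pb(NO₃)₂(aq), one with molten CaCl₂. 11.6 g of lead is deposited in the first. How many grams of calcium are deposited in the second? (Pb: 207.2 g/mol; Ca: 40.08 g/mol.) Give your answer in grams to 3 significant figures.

2.24 g

n(Pb) = 11.6 / 207.2 = 0.05598 mol
Pb²⁺ + 2e⁻ → Pb, so n(e⁻) = 2 × 0.05598 = 0.1120 mol
Since the cells are in series, n(e⁻) in the Ca cell is also 0.1120 mol.
Ca²⁺ + 2e⁻ → Ca, so n(Ca) = 0.1120 / 2 = 0.05600 mol
m(Ca) = 0.05600 × 40.08 = 2.24 g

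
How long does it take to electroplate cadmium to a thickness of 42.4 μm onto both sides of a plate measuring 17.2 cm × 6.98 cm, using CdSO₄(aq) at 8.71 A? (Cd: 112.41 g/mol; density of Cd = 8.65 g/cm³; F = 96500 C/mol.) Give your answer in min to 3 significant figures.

Plated area = 2 × 17.2 × 6.98 = 240.1 cm²
Volume = 240.1 × 42.4×10⁻⁴ cm = 1.018 cm³
m(Cd) = 1.018 × 8.65 = 8.806 g
n(Cd) = 8.806 / 112.41 = 0.07834 mol; n(e⁻) = 2 × 0.07834 = 0.1567 mol
Q = 0.1567 × 96500 = 15120 C
t = 15120 / 8.71 = 1736 s = 28.9 min

28.9 min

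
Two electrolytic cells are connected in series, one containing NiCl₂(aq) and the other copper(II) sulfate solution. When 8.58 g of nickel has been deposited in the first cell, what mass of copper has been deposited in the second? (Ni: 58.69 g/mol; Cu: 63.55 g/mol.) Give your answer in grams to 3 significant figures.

n(Ni) = 8.58 / 58.69 = 0.1462 mol
Ni²⁺ + 2e⁻ → Ni, so n(e⁻) = 2 × 0.1462 = 0.2924 mol
Same current for the same time ⇒ same n(e⁻) = 0.2924 mol in both cells.
Cu²⁺ + 2e⁻ → Cu, so n(Cu) = 0.2924 / 2 = 0.1462 mol
m(Cu) = 0.1462 × 63.55 = 9.29 g

9.29 g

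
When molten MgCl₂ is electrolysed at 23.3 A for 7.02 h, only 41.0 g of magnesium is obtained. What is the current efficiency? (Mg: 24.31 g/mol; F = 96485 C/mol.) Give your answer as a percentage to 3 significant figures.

Q = 23.3 × 25272 = 5.888×10^5 C
n(e⁻) = 5.888×10^5 / 96485 = 6.103 mol
Mg²⁺ + 2e⁻ → Mg, so theoretical n(Mg) = 3.052 mol → 74.19 g
Efficiency = 41.0 / 74.19 = 0.5526 = 55.3%

55.3%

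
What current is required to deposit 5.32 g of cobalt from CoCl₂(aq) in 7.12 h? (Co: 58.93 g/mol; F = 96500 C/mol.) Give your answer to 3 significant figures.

0.680 A

n(Co) = 5.32 / 58.93 = 0.09028 mol
Co²⁺ + 2e⁻ → Co, so n(e⁻) = 2 × 0.09028 = 0.1806 mol
Q = 0.1806 × 96500 = 17430 C
I = Q / t = 17430 / 25632 s = 0.680 A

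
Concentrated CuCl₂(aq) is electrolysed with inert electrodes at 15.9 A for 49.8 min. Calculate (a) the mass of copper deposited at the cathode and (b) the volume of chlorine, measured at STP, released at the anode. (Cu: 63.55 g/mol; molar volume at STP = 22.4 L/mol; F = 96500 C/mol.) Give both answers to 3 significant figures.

15.6 g Cu; 5.51 L Cl₂

Q = 15.9 × 2988 = 47510 C; n(e⁻) = 47510 / 96500 = 0.4923 mol
Cathode: Cu²⁺ + 2e⁻ → Cu → n(Cu) = 0.4923/2 = 0.2462 mol → 15.6 g
Anode: 2Cl⁻ → Cl₂ + 2e⁻ → n(Cl₂) = 0.4923/2 = 0.2462 mol → 5.51 L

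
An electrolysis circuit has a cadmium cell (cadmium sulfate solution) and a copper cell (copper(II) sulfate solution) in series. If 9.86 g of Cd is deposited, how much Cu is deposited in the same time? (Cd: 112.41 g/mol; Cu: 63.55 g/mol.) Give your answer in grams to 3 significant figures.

5.57 g

n(Cd) = 9.86 / 112.41 = 0.08771 mol
Cd²⁺ + 2e⁻ → Cd, so n(e⁻) = 2 × 0.08771 = 0.1754 mol
Same current for the same time ⇒ same n(e⁻) = 0.1754 mol in both cells.
Cu²⁺ + 2e⁻ → Cu, so n(Cu) = 0.1754 / 2 = 0.08770 mol
m(Cu) = 0.08770 × 63.55 = 5.57 g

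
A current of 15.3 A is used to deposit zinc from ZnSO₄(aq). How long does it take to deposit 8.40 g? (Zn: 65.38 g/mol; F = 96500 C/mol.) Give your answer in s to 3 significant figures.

n(Zn) = 8.40 / 65.38 = 0.1285 mol
Zn²⁺ + 2e⁻ → Zn, so n(e⁻) = 2 × 0.1285 = 0.2570 mol
Q = 0.2570 × 96500 = 24800 C
t = Q / I = 24800 / 15.3 = 1621 s

1620 s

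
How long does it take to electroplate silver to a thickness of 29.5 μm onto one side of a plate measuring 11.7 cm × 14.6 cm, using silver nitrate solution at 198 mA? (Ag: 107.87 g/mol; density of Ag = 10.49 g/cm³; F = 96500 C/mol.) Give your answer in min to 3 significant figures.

Plated area = 11.7 × 14.6 = 170.8 cm²
Volume = 170.8 × 29.5×10⁻⁴ cm = 0.5039 cm³
m(Ag) = 0.5039 × 10.49 = 5.286 g
n(Ag) = 5.286 / 107.87 = 0.04900 mol; n(e⁻) = 0.04900 mol
Q = 0.04900 × 96500 = 4729 C
t = 4729 / 0.198 = 23880 s = 398 min

398 min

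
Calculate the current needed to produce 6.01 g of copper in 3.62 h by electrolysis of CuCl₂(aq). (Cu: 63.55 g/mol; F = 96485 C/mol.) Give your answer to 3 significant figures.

n(Cu) = 6.01 / 63.55 = 0.09457 mol
Cu²⁺ + 2e⁻ → Cu, so n(e⁻) = 2 × 0.09457 = 0.1891 mol
Q = 0.1891 × 96485 = 18250 C
I = Q / t = 18250 / 13032 s = 1.40 A

1.40 A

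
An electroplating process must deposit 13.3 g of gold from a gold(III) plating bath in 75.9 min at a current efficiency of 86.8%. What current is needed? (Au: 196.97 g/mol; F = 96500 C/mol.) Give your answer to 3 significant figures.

4.95 A

n(Au) = 13.3 / 196.97 = 0.06752 mol
Au³⁺ + 3e⁻ → Au, so n(e⁻) = 3 × 0.06752 = 0.2026 mol
Q = 0.2026 × 96500 / 0.868 = 22520 C
I = Q / t = 22520 / 4554 s = 4.95 A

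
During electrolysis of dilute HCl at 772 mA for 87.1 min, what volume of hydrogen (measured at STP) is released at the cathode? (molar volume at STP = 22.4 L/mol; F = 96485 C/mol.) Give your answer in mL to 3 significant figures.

468 mL

Charge passed = 0.772 × 5226 = 4034 C
n(e⁻) = 4034 / 96485 = 0.04181 mol
2H⁺ + 2e⁻ → H₂, so n(H₂) = 0.04181 / 2 = 0.02091 mol
V = 0.02091 × 22.4 = 0.4684 L
= 468 mL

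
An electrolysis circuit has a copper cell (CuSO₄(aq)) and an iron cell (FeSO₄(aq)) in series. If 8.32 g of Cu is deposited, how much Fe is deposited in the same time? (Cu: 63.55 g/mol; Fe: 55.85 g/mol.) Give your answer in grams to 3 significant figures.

7.31 g

n(Cu) = 8.32 / 63.55 = 0.1309 mol
Cu²⁺ + 2e⁻ → Cu, so n(e⁻) = 2 × 0.1309 = 0.2618 mol
Since the cells are in series, n(e⁻) in the Fe cell is also 0.2618 mol.
Fe²⁺ + 2e⁻ → Fe, so n(Fe) = 0.2618 / 2 = 0.1309 mol
m(Fe) = 0.1309 × 55.85 = 7.31 g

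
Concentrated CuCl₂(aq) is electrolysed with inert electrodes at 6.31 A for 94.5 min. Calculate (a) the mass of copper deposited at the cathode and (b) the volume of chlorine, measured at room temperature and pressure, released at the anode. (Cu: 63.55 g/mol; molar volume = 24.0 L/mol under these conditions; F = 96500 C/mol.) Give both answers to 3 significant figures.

11.8 g Cu; 4.45 L Cl₂

Q = 6.31 × 5670 = 35780 C; n(e⁻) = 35780 / 96500 = 0.3708 mol
Cathode: Cu²⁺ + 2e⁻ → Cu → n(Cu) = 0.3708/2 = 0.1854 mol → 11.8 g
Anode: 2Cl⁻ → Cl₂ + 2e⁻ → n(Cl₂) = 0.3708/2 = 0.1854 mol → 4.45 L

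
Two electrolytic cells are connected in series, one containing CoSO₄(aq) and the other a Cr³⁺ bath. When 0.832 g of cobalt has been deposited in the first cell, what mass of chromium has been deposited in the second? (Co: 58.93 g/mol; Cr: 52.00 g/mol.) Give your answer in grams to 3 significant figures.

0.489 g

n(Co) = 0.832 / 58.93 = 0.01412 mol
Co²⁺ + 2e⁻ → Co, so n(e⁻) = 2 × 0.01412 = 0.02824 mol
Same current for the same time ⇒ same n(e⁻) = 0.02824 mol in both cells.
Cr³⁺ + 3e⁻ → Cr, so n(Cr) = 0.02824 / 3 = 0.009413 mol
m(Cr) = 0.009413 × 52.00 = 0.489 g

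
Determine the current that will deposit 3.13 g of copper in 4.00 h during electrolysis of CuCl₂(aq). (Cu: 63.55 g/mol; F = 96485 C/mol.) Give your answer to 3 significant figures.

n(Cu) = 3.13 / 63.55 = 0.04925 mol
Cu²⁺ + 2e⁻ → Cu, so n(e⁻) = 2 × 0.04925 = 0.09850 mol
Q = 0.09850 × 96485 = 9504 C
I = Q / t = 9504 / 14400 s = 0.660 A

0.660 A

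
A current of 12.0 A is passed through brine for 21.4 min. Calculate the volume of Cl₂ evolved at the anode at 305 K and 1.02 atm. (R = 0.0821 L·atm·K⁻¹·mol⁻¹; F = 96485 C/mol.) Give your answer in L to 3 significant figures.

Q = 12.0 A × 1284 s = 15410 C
n(e⁻) = 15410 / 96485 = 0.1597 mol
2Cl⁻ → Cl₂ + 2e⁻, so n(Cl₂) = 0.1597 / 2 = 0.07985 mol
V = nRT/P = 0.07985 × 0.0821 × 305 / 1.02 = 1.960 L

1.96 L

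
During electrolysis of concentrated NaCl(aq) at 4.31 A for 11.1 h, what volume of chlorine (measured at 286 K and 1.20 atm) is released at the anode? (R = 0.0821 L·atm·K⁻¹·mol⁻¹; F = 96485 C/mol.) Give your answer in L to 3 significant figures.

17.5 L

Q = It = 4.31 × 39960 = 1.722×10^5 C
n(e⁻) = 1.722×10^5 / 96485 = 1.785 mol
2Cl⁻ → Cl₂ + 2e⁻, so n(Cl₂) = 1.785 / 2 = 0.8925 mol
V = nRT/P = 0.8925 × 0.0821 × 286 / 1.20 = 17.46 L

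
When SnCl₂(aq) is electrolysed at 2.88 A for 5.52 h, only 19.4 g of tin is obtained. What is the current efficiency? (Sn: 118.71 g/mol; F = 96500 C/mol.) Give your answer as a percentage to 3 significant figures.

55.1%

Q = 2.88 × 19872 = 57230 C
n(e⁻) = 57230 / 96500 = 0.5931 mol
Sn²⁺ + 2e⁻ → Sn, so theoretical n(Sn) = 0.2966 mol → 35.21 g
Efficiency = 19.4 / 35.21 = 0.5510 = 55.1%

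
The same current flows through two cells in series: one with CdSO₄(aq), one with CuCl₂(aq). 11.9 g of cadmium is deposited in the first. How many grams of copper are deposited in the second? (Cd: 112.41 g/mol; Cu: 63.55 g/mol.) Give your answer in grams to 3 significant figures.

6.73 g

n(Cd) = 11.9 / 112.41 = 0.1059 mol
Cd²⁺ + 2e⁻ → Cd, so n(e⁻) = 2 × 0.1059 = 0.2118 mol
Since the cells are in series, n(e⁻) in the Cu cell is also 0.2118 mol.
Cu²⁺ + 2e⁻ → Cu, so n(Cu) = 0.2118 / 2 = 0.1059 mol
m(Cu) = 0.1059 × 63.55 = 6.73 g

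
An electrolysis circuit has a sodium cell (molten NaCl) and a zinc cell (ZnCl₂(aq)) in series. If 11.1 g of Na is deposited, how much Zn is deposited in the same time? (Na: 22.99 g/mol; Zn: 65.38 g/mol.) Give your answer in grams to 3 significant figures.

15.8 g

n(Na) = 11.1 / 22.99 = 0.4828 mol
Na⁺ + e⁻ → Na, so n(e⁻) = 0.4828 mol
Same current for the same time ⇒ same n(e⁻) = 0.4828 mol in both cells.
Zn²⁺ + 2e⁻ → Zn, so n(Zn) = 0.4828 / 2 = 0.2414 mol
m(Zn) = 0.2414 × 65.38 = 15.8 g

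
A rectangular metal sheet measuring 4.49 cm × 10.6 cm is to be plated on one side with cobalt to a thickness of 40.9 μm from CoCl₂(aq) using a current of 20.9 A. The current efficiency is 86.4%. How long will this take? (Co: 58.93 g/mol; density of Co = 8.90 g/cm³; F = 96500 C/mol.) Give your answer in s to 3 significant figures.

314 s

Plated area = 4.49 × 10.6 = 47.59 cm²
Volume = 47.59 × 40.9×10⁻⁴ cm = 0.1946 cm³
m(Co) = 0.1946 × 8.90 = 1.732 g
n(Co) = 1.732 / 58.93 = 0.02939 mol; n(e⁻) = 2 × 0.02939 = 0.05878 mol
Q = 0.05878 × 96500 / 0.864 = 6565 C
t = 6565 / 20.9 = 314.1 s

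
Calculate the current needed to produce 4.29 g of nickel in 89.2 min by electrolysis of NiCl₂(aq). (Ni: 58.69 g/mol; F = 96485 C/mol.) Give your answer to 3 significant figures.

n(Ni) = 4.29 / 58.69 = 0.07310 mol
Ni²⁺ + 2e⁻ → Ni, so n(e⁻) = 2 × 0.07310 = 0.1462 mol
Q = 0.1462 × 96485 = 14110 C
I = Q / t = 14110 / 5352 s = 2.64 A

2.64 A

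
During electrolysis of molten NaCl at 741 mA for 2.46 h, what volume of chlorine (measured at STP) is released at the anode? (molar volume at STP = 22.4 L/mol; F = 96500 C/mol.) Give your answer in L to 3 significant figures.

Charge passed = 0.741 × 8856 = 6562 C
Moles of electrons = 6562 / 96500 = 0.06800 mol
2Cl⁻ → Cl₂ + 2e⁻, so n(Cl₂) = 0.06800 / 2 = 0.03400 mol
V = 0.03400 × 22.4 = 0.7616 L

0.762 L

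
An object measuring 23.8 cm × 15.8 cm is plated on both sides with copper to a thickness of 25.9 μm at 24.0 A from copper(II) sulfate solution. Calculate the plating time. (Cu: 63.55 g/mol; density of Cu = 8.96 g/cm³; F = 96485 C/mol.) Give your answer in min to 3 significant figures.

36.8 min

Plated area = 2 × 23.8 × 15.8 = 752.1 cm²
Volume = 752.1 × 25.9×10⁻⁴ cm = 1.948 cm³
m(Cu) = 1.948 × 8.96 = 17.45 g
n(Cu) = 17.45 / 63.55 = 0.2746 mol; n(e⁻) = 2 × 0.2746 = 0.5492 mol
Q = 0.5492 × 96485 = 52990 C
t = 52990 / 24.0 = 2208 s = 36.8 min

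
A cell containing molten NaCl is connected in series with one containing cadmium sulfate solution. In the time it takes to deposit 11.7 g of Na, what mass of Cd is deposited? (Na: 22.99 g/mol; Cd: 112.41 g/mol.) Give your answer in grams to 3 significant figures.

n(Na) = 11.7 / 22.99 = 0.5089 mol
Na⁺ + e⁻ → Na, so n(e⁻) = 0.5089 mol
In series, the same 0.5089 mol of electrons flows through the second cell.
Cd²⁺ + 2e⁻ → Cd, so n(Cd) = 0.5089 / 2 = 0.2545 mol
m(Cd) = 0.2545 × 112.41 = 28.6 g

28.6 g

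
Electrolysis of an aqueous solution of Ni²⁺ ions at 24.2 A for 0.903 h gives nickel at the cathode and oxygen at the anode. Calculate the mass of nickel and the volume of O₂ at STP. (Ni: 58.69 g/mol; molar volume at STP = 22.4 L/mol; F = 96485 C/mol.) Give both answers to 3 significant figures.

Q = 24.2 × 3250.8 = 78670 C; n(e⁻) = 78670 / 96485 = 0.8154 mol
Cathode: Ni²⁺ + 2e⁻ → Ni → n(Ni) = 0.8154/2 = 0.4077 mol → 23.9 g
Anode: 2H₂O → O₂ + 4H⁺ + 4e⁻ → n(O₂) = 0.8154/4 = 0.2039 mol → 4.57 L

23.9 g Ni; 4.57 L O₂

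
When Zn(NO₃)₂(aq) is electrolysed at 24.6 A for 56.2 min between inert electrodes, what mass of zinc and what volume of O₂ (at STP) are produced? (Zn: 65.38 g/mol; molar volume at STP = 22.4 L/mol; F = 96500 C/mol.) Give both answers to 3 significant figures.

Q = 24.6 × 3372 = 82950 C; n(e⁻) = 82950 / 96500 = 0.8596 mol
Cathode: Zn²⁺ + 2e⁻ → Zn → n(Zn) = 0.8596/2 = 0.4298 mol → 28.1 g
Anode: 2H₂O → O₂ + 4H⁺ + 4e⁻ → n(O₂) = 0.8596/4 = 0.2149 mol → 4.81 L

28.1 g Zn; 4.81 L O₂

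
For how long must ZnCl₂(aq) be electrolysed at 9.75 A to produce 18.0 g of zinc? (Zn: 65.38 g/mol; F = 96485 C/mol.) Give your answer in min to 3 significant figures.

n(Zn) = 18.0 / 65.38 = 0.2753 mol
Zn²⁺ + 2e⁻ → Zn, so n(e⁻) = 2 × 0.2753 = 0.5506 mol
Q = 0.5506 × 96485 = 53120 C
t = Q / I = 53120 / 9.75 = 5448 s = 90.8 min

90.8 min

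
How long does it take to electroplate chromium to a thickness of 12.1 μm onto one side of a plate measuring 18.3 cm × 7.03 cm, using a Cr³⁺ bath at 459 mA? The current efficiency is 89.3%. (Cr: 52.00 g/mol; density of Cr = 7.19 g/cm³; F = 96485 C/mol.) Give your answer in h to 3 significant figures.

4.22 h

Plated area = 18.3 × 7.03 = 128.6 cm²
Volume = 128.6 × 12.1×10⁻⁴ cm = 0.1556 cm³
m(Cr) = 0.1556 × 7.19 = 1.119 g
n(Cr) = 1.119 / 52.00 = 0.02152 mol; n(e⁻) = 3 × 0.02152 = 0.06456 mol
Q = 0.06456 × 96485 / 0.893 = 6975 C
t = 6975 / 0.459 = 15200 s = 4.22 h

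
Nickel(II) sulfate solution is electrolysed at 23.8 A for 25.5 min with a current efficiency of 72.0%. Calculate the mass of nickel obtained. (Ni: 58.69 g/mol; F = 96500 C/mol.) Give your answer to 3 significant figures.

7.97 g

Q = 23.8 × 1530 = 36410 C
n(e⁻) = 36410 / 96500 = 0.3773 mol
Ni²⁺ + 2e⁻ → Ni, so theoretical m(Ni) = 0.1887 × 58.69 = 11.07 g
Actual mass = 72.0% × 11.07 = 7.97 g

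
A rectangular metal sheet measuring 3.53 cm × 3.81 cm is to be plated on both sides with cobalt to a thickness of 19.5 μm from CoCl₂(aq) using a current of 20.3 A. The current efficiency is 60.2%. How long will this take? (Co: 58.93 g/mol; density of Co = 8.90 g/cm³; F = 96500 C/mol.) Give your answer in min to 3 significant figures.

2.09 min

Plated area = 2 × 3.53 × 3.81 = 26.90 cm²
Volume = 26.90 × 19.5×10⁻⁴ cm = 0.05246 cm³
m(Co) = 0.05246 × 8.90 = 0.4669 g
n(Co) = 0.4669 / 58.93 = 0.007923 mol; n(e⁻) = 2 × 0.007923 = 0.01585 mol
Q = 0.01585 × 96500 / 0.602 = 2541 C
t = 2541 / 20.3 = 125.2 s = 2.09 min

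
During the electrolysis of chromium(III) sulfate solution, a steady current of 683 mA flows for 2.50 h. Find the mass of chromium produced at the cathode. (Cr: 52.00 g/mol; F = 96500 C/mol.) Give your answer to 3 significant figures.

1.10 g

Q = It = 0.683 × 9000 = 6147 C
n(e⁻) = Q/F = 6147/96500 = 0.06370 mol
Cr³⁺ + 3e⁻ → Cr, so n(Cr) = 0.06370 / 3 = 0.02123 mol
m = 0.02123 × 52.00 = 1.10 g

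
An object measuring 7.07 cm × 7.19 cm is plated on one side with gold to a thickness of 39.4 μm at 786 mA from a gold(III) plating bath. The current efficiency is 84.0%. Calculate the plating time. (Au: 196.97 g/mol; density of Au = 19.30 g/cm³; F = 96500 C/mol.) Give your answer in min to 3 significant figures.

Plated area = 7.07 × 7.19 = 50.83 cm²
Volume = 50.83 × 39.4×10⁻⁴ cm = 0.2003 cm³
m(Au) = 0.2003 × 19.30 = 3.866 g
n(Au) = 3.866 / 196.97 = 0.01963 mol; n(e⁻) = 3 × 0.01963 = 0.05889 mol
Q = 0.05889 × 96500 / 0.840 = 6765 C
t = 6765 / 0.786 = 8607 s = 143 min

143 min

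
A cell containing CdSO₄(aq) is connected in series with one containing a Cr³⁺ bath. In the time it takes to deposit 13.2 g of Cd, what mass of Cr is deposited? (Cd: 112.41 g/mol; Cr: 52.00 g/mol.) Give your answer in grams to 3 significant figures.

n(Cd) = 13.2 / 112.41 = 0.1174 mol
Cd²⁺ + 2e⁻ → Cd, so n(e⁻) = 2 × 0.1174 = 0.2348 mol
Since the cells are in series, n(e⁻) in the Cr cell is also 0.2348 mol.
Cr³⁺ + 3e⁻ → Cr, so n(Cr) = 0.2348 / 3 = 0.07827 mol
m(Cr) = 0.07827 × 52.00 = 4.07 g

4.07 g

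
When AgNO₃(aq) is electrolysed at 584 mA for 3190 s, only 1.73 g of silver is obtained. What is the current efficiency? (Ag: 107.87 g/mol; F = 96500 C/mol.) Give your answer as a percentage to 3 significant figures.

Q = 0.584 × 3190 = 1863 C
n(e⁻) = 1863 / 96500 = 0.01931 mol
Ag⁺ + e⁻ → Ag, so theoretical n(Ag) = 0.01931 mol → 2.083 g
Efficiency = 1.73 / 2.083 = 0.8305 = 83.1%

83.1%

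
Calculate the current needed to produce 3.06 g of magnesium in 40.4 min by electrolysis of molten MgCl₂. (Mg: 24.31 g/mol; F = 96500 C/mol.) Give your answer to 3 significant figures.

n(Mg) = 3.06 / 24.31 = 0.1259 mol
Mg²⁺ + 2e⁻ → Mg, so n(e⁻) = 2 × 0.1259 = 0.2518 mol
Q = 0.2518 × 96500 = 24300 C
I = Q / t = 24300 / 2424 s = 10.0 A

10.0 A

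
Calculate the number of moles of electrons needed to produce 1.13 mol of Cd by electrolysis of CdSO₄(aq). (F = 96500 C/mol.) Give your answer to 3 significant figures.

Cd²⁺ + 2e⁻ → Cd, so n(e⁻) = 2 × 1.13 = 2.260 mol

2.26 mol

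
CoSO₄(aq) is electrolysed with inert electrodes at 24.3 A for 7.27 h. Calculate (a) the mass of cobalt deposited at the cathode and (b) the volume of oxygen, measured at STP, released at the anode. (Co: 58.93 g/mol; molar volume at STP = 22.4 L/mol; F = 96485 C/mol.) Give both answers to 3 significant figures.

194 g Co; 36.9 L O₂

Q = 24.3 × 26172 = 6.360×10^5 C; n(e⁻) = 6.360×10^5 / 96485 = 6.592 mol
Cathode: Co²⁺ + 2e⁻ → Co → n(Co) = 6.592/2 = 3.296 mol → 194 g
Anode: 2H₂O → O₂ + 4H⁺ + 4e⁻ → n(O₂) = 6.592/4 = 1.648 mol → 36.9 L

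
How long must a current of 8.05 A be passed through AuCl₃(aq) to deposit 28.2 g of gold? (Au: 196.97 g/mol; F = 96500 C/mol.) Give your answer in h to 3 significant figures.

1.43 h

n(Au) = 28.2 / 196.97 = 0.1432 mol
Au³⁺ + 3e⁻ → Au, so n(e⁻) = 3 × 0.1432 = 0.4296 mol
Q = 0.4296 × 96500 = 41460 C
t = Q / I = 41460 / 8.05 = 5150 s = 1.43 h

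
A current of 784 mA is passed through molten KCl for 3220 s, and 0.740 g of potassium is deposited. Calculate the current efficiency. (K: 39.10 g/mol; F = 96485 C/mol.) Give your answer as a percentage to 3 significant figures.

72.3%

Q = 0.784 × 3220 = 2524 C
n(e⁻) = 2524 / 96485 = 0.02616 mol
K⁺ + e⁻ → K, so theoretical n(K) = 0.02616 mol → 1.023 g
Efficiency = 0.740 / 1.023 = 0.7234 = 72.3%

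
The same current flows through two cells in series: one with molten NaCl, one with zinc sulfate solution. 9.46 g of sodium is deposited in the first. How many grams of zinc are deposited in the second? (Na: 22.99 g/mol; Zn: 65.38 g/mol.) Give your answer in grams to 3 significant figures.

n(Na) = 9.46 / 22.99 = 0.4115 mol
Na⁺ + e⁻ → Na, so n(e⁻) = 0.4115 mol
In series, the same 0.4115 mol of electrons flows through the second cell.
Zn²⁺ + 2e⁻ → Zn, so n(Zn) = 0.4115 / 2 = 0.2058 mol
m(Zn) = 0.2058 × 65.38 = 13.5 g

13.5 g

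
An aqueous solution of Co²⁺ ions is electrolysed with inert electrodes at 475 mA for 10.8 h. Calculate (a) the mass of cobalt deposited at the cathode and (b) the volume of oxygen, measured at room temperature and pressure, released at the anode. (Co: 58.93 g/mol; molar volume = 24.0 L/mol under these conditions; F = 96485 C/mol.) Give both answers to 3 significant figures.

Q = 0.475 × 38880 = 18470 C; n(e⁻) = 18470 / 96485 = 0.1914 mol
Cathode: Co²⁺ + 2e⁻ → Co → n(Co) = 0.1914/2 = 0.09570 mol → 5.64 g
Anode: 2H₂O → O₂ + 4H⁺ + 4e⁻ → n(O₂) = 0.1914/4 = 0.04785 mol → 1.15 L

5.64 g Co; 1.15 L O₂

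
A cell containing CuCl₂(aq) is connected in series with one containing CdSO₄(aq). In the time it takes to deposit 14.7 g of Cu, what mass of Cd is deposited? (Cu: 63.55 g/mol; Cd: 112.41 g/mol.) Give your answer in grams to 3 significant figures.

26.0 g

n(Cu) = 14.7 / 63.55 = 0.2313 mol
Cu²⁺ + 2e⁻ → Cu, so n(e⁻) = 2 × 0.2313 = 0.4626 mol
Same current for the same time ⇒ same n(e⁻) = 0.4626 mol in both cells.
Cd²⁺ + 2e⁻ → Cd, so n(Cd) = 0.4626 / 2 = 0.2313 mol
m(Cd) = 0.2313 × 112.41 = 26.0 g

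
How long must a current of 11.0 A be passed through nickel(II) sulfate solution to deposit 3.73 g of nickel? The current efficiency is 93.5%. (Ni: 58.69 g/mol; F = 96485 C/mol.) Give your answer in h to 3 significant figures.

n(Ni) = 3.73 / 58.69 = 0.06355 mol
Ni²⁺ + 2e⁻ → Ni, so n(e⁻) = 2 × 0.06355 = 0.1271 mol
Q = 0.1271 × 96485 / 0.935 = 13120 C
t = Q / I = 13120 / 11.0 = 1193 s = 0.331 h

0.331 h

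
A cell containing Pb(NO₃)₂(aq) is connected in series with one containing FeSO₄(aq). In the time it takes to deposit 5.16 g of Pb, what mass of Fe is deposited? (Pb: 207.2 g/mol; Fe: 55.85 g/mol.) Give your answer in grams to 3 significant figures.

1.39 g

n(Pb) = 5.16 / 207.2 = 0.02490 mol
Pb²⁺ + 2e⁻ → Pb, so n(e⁻) = 2 × 0.02490 = 0.04980 mol
Same current for the same time ⇒ same n(e⁻) = 0.04980 mol in both cells.
Fe²⁺ + 2e⁻ → Fe, so n(Fe) = 0.04980 / 2 = 0.02490 mol
m(Fe) = 0.02490 × 55.85 = 1.39 g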